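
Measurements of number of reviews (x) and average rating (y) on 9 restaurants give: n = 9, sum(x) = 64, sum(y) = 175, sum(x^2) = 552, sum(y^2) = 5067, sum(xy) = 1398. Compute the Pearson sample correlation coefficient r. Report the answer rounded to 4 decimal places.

Numerator: nΣxy − (Σx)(Σy) = 9·1398 − (64)(175) = 1382
Denominator: √[(nΣx²−(Σx)²)(nΣy²−(Σy)²)]
  nΣx²−(Σx)² = 9·552 − 4096 = 872;  nΣy²−(Σy)² = 9·5067 − 30625 = 14978
  √(872·14978) = √13060816 = 3613.9751
r = 1382 / 3613.9751 = 0.3824

0.3824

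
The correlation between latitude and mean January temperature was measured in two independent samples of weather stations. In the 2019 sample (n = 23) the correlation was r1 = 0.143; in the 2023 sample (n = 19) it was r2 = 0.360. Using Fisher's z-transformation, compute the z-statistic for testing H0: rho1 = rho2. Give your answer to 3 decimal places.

Fisher z-transforms: z1 = atanh(0.143) = 0.143987, z2 = atanh(0.360) = 0.376886; difference d = -0.232899
Var(d) = 1/20 + 1/16 = 0.0500000 + 0.0625000 = 0.1125000
z = d/√Var(d) = -0.232899 / √0.1125000 = -0.232899 / 0.335410 = -0.694

-0.694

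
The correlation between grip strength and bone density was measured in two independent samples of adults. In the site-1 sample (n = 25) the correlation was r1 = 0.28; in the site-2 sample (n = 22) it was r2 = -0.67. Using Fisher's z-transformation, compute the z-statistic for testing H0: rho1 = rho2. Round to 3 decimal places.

Fisher z-transforms: z1 = atanh(0.28) = 0.287682, z2 = atanh(-0.67) = -0.810743; difference d = 1.098425
Var(d) = 1/22 + 1/19 = 0.0454545 + 0.0526316 = 0.0980861
z = d/√Var(d) = 1.098425 / √0.0980861 = 1.098425 / 0.313187 = 3.507

3.507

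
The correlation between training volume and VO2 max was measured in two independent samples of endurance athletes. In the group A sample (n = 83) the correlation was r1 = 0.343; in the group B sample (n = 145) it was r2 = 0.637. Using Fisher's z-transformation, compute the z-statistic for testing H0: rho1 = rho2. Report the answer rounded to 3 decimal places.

-2.830

Fisher z-transforms: z1 = atanh(0.343) = 0.357489, z2 = atanh(0.637) = 0.753109; difference d = -0.395620
Var(d) = 1/80 + 1/142 = 0.0125000 + 0.0070423 = 0.0195423
z = d/√Var(d) = -0.395620 / √0.0195423 = -0.395620 / 0.139794 = -2.830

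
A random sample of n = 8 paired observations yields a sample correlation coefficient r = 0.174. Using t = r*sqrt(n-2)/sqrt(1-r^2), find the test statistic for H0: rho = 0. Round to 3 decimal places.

0.433

1 − r² = 1 − 0.030276 = 0.969724;  √(1−r²) = 0.984746
√(n−2) = √6 = 2.449490
t = r·√(n−2)/√(1−r²) = 0.174 · 2.449490 / 0.984746 = 0.433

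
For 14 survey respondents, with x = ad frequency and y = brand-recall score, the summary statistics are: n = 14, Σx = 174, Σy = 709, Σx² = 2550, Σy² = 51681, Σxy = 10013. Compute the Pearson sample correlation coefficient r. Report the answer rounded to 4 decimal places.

S_xy = nΣxy − ΣxΣy = 14·10013 − 174·709 = 140182 − 123366 = 16816
S_xx = nΣx² − (Σx)² = 14·2550 − 174² = 35700 − 30276 = 5424
S_yy = nΣy² − (Σy)² = 14·51681 − 709² = 723534 − 502681 = 220853
r = S_xy / √(S_xx·S_yy) = 16816 / √(5424·220853) = 16816 / √1197906672 = 16816 / 34610.7884 = 0.4859

0.4859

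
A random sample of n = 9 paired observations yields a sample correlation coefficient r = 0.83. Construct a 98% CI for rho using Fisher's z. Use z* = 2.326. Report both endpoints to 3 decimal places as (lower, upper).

Fisher z: z_r = atanh(r) = ½·ln((1+0.83)/(1−0.83)) = 1.188136
SE(z) = 1/√(n−3) = 1/√6 = 0.408248
98% ⇒ z* = 2.326; margin = 2.326·0.408248 = 0.949585
CI on z-scale: (0.238551, 2.137721)
Back-transform: tanh(0.238551) = 0.234127, tanh(2.137721) = 0.972570

(0.234, 0.973)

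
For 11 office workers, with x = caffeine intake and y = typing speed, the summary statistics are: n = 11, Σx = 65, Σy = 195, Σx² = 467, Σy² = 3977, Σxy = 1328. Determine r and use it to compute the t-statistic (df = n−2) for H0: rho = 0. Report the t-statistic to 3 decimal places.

Numerator: nΣxy − (Σx)(Σy) = 11·1328 − (65)(195) = 1933
Denominator: √[(nΣx²−(Σx)²)(nΣy²−(Σy)²)]
  nΣx²−(Σx)² = 11·467 − 4225 = 912;  nΣy²−(Σy)² = 11·3977 − 38025 = 5722
  √(912·5722) = √5218464 = 2284.3958
r = 1933 / 2284.3958 = 0.8462
t = r·√(n−2)/√(1−r²) = 0.8462·√9 / √(1−0.716054) = 2.538600 / 0.532866 = 4.764

4.764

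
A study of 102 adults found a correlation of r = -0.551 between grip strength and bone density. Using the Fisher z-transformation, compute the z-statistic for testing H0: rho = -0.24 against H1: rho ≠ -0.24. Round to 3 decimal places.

Fisher z: atanh(-0.551) = -0.619816, atanh(-0.24) = -0.244774
z = (z_r − z_0)·√(n−3) = (-0.619816 − (-0.244774))·√99 = -0.375042 · 9.949874 = -3.732

-3.732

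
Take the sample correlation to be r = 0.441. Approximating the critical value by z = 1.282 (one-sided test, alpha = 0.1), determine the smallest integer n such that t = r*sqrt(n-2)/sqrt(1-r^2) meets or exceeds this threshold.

9

Need r·√(n−2)/√(1−r²) ≥ 1.282
√(n−2) ≥ 1.282·√(1−0.194481) / 0.441 = 1.282·0.897507 / 0.441 = 2.6091
n−2 ≥ 6.8074  ⇒  n ≥ 8.8074
Smallest integer n = 9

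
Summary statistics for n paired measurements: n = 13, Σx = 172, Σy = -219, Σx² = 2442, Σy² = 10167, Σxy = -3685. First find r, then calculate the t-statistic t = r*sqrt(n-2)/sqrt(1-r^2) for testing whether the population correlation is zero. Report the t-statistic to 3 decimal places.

Numerator: nΣxy − (Σx)(Σy) = 13·(-3685) − (172)(-219) = -10237
Denominator: √[(nΣx²−(Σx)²)(nΣy²−(Σy)²)]
  nΣx²−(Σx)² = 13·2442 − 29584 = 2162;  nΣy²−(Σy)² = 13·10167 − 47961 = 84210
  √(2162·84210) = √182062020 = 13493.0360
r = -10237 / 13493.0360 = -0.7587
t = r·√(n−2)/√(1−r²) = -0.7587·√11 / √(1−0.575626) = -2.516323 / 0.651440 = -3.863

-3.863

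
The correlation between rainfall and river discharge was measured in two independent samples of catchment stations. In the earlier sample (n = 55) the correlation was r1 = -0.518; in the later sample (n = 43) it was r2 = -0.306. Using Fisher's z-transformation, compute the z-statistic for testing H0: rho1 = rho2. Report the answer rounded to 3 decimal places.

Fisher z-transforms: z1 = atanh(-0.518) = -0.573602, z2 = atanh(-0.306) = -0.316126; difference d = -0.257476
Var(d) = 1/52 + 1/40 = 0.0192308 + 0.0250000 = 0.0442308
z = d/√Var(d) = -0.257476 / √0.0442308 = -0.257476 / 0.210311 = -1.224

-1.224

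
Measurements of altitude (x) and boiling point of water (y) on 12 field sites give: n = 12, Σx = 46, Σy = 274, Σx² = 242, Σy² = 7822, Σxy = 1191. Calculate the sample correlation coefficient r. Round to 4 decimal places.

Numerator: nΣxy − (Σx)(Σy) = 12·1191 − (46)(274) = 1688
Denominator: √[(nΣx²−(Σx)²)(nΣy²−(Σy)²)]
  nΣx²−(Σx)² = 12·242 − 2116 = 788;  nΣy²−(Σy)² = 12·7822 − 75076 = 18788
  √(788·18788) = √14804944 = 3847.7193
r = 1688 / 3847.7193 = 0.4387

0.4387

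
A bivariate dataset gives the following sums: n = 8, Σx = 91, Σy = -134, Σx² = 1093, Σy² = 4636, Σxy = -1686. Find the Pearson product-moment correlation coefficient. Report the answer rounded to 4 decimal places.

Numerator: nΣxy − (Σx)(Σy) = 8·(-1686) − (91)(-134) = -1294
Denominator: √[(nΣx²−(Σx)²)(nΣy²−(Σy)²)]
  nΣx²−(Σx)² = 8·1093 − 8281 = 463;  nΣy²−(Σy)² = 8·4636 − 17956 = 19132
  √(463·19132) = √8858116 = 2976.2587
r = -1294 / 2976.2587 = -0.4348

-0.4348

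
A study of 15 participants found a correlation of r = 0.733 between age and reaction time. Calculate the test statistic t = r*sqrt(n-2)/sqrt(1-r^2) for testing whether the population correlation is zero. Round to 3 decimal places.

1 − r² = 1 − 0.537289 = 0.462711;  √(1−r²) = 0.680229
√(n−2) = √13 = 3.605551
t = r·√(n−2)/√(1−r²) = 0.733 · 3.605551 / 0.680229 = 3.885

3.885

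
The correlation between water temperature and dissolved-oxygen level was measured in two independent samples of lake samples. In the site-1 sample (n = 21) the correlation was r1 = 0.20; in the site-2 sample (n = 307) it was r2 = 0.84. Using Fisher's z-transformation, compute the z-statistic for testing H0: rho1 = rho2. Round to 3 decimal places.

Fisher z-transforms: z1 = atanh(0.20) = 0.202733, z2 = atanh(0.84) = 1.221174; difference d = -1.018441
Var(d) = 1/18 + 1/304 = 0.0555556 + 0.0032895 = 0.0588451
z = d/√Var(d) = -1.018441 / √0.0588451 = -1.018441 / 0.242580 = -4.198

-4.198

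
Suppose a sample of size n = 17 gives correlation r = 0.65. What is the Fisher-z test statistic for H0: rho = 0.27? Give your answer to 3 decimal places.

z_r = atanh(0.65) = 0.775299,  z_0 = atanh(0.27) = 0.276864
SE = 1/√(n−3) = 1/√14 = 0.267261
z = (z_r − z_0)/SE = (0.775299 − 0.276864) / 0.267261 = 0.498435 / 0.267261 = 1.865

1.865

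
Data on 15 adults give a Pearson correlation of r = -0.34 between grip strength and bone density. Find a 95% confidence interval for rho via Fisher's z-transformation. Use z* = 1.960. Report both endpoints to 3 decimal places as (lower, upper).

(-0.726, 0.209)

Fisher z: z_r = atanh(r) = ½·ln((1+(-0.34))/(1−(-0.34))) = -0.354093
SE(z) = 1/√(n−3) = 1/√12 = 0.288675
95% ⇒ z* = 1.960; margin = 1.960·0.288675 = 0.565803
CI on z-scale: (-0.919896, 0.211710)
Back-transform: tanh(-0.919896) = -0.725848, tanh(0.211710) = 0.208603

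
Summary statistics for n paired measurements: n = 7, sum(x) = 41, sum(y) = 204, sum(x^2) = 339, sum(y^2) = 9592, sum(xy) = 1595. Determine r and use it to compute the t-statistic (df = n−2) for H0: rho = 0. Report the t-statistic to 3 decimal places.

Numerator: nΣxy − (Σx)(Σy) = 7·1595 − (41)(204) = 2801
Denominator: √[(nΣx²−(Σx)²)(nΣy²−(Σy)²)]
  nΣx²−(Σx)² = 7·339 − 1681 = 692;  nΣy²−(Σy)² = 7·9592 − 41616 = 25528
  √(692·25528) = √17665376 = 4203.0199
r = 2801 / 4203.0199 = 0.6664
t = r·√(n−2)/√(1−r²) = 0.6664·√5 / √(1−0.444089) = 1.490116 / 0.745594 = 1.999

1.999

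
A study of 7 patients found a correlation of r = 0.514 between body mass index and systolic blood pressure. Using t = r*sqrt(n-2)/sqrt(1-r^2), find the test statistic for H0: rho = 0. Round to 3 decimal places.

1.340

1 − r² = 1 − 0.264196 = 0.735804;  √(1−r²) = 0.857790
√(n−2) = √5 = 2.236068
t = r·√(n−2)/√(1−r²) = 0.514 · 2.236068 / 0.857790 = 1.340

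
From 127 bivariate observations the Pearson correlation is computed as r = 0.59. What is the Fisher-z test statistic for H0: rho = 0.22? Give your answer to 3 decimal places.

Fisher z: atanh(0.59) = 0.677666, atanh(0.22) = 0.223656
z = (z_r − z_0)·√(n−3) = (0.677666 − 0.223656)·√124 = 0.454010 · 11.135529 = 5.056

5.056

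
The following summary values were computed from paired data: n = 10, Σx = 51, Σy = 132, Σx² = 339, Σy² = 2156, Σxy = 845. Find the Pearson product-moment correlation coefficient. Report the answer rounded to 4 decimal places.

0.9510

S_xy = nΣxy − ΣxΣy = 10·845 − 51·132 = 8450 − 6732 = 1718
S_xx = nΣx² − (Σx)² = 10·339 − 51² = 3390 − 2601 = 789
S_yy = nΣy² − (Σy)² = 10·2156 − 132² = 21560 − 17424 = 4136
r = S_xy / √(S_xx·S_yy) = 1718 / √(789·4136) = 1718 / √3263304 = 1718 / 1806.4617 = 0.9510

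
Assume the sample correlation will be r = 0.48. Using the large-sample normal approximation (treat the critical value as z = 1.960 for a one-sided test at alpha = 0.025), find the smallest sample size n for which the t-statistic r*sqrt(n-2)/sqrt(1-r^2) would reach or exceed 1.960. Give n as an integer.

15

Need r·√(n−2)/√(1−r²) ≥ 1.960
√(n−2) ≥ 1.960·√(1−0.2304) / 0.48 = 1.960·0.877268 / 0.48 = 3.5822
n−2 ≥ 12.8322  ⇒  n ≥ 14.8322
Smallest integer n = 15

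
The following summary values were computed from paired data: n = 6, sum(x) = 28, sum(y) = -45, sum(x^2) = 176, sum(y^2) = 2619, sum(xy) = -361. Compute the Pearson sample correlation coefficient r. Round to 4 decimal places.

Numerator: nΣxy − (Σx)(Σy) = 6·(-361) − (28)(-45) = -906
Denominator: √[(nΣx²−(Σx)²)(nΣy²−(Σy)²)]
  nΣx²−(Σx)² = 6·176 − 784 = 272;  nΣy²−(Σy)² = 6·2619 − 2025 = 13689
  √(272·13689) = √3723408 = 1929.6134
r = -906 / 1929.6134 = -0.4695

-0.4695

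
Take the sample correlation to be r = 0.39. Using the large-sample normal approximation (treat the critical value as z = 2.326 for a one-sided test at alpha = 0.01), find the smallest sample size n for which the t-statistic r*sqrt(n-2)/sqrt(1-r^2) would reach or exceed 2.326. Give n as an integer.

Need r·√(n−2)/√(1−r²) ≥ 2.326
√(n−2) ≥ 2.326·√(1−0.1521) / 0.39 = 2.326·0.920815 / 0.39 = 5.4918
n−2 ≥ 30.1599  ⇒  n ≥ 32.1599
Smallest integer n = 33

33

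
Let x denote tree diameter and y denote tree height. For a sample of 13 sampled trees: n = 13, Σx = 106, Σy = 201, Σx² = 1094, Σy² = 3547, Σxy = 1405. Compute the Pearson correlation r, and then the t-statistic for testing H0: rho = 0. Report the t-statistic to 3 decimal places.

Numerator: nΣxy − (Σx)(Σy) = 13·1405 − (106)(201) = -3041
Denominator: √[(nΣx²−(Σx)²)(nΣy²−(Σy)²)]
  nΣx²−(Σx)² = 13·1094 − 11236 = 2986;  nΣy²−(Σy)² = 13·3547 − 40401 = 5710
  √(2986·5710) = √17050060 = 4129.1718
r = -3041 / 4129.1718 = -0.7365
t = r·√(n−2)/√(1−r²) = -0.7365·√11 / √(1−0.542432) = -2.442694 / 0.676438 = -3.611

-3.611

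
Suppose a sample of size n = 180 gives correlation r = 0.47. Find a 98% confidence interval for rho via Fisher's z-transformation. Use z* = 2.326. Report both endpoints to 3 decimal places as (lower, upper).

(0.323, 0.595)

z_r = atanh(0.47) = 0.510070;  SE = 1/√(n−3) = 1/√177 = 0.075165
z-limits: 0.510070 ± 2.326·0.075165 = 0.510070 ± 0.174834 = [0.335236, 0.684904]
ρ-limits: (tanh 0.335236, tanh 0.684904) = (0.323, 0.595)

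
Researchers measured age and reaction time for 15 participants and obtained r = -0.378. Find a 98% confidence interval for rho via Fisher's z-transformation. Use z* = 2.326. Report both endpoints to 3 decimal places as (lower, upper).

(-0.789, 0.267)

z_r = atanh(-0.378) = -0.397724;  SE = 1/√(n−3) = 1/√12 = 0.288675
z-limits: -0.397724 ± 2.326·0.288675 = -0.397724 ± 0.671458 = [-1.069182, 0.273734]
ρ-limits: (tanh -1.069182, tanh 0.273734) = (-0.789, 0.267)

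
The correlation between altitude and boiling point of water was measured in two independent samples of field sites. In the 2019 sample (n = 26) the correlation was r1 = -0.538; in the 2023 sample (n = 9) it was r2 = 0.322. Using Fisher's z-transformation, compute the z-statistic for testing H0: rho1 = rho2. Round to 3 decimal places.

-2.040

Fisher z-transforms: z1 = atanh(-0.538) = -0.601337, z2 = atanh(0.322) = 0.333877; difference d = -0.935214
Var(d) = 1/23 + 1/6 = 0.0434783 + 0.1666667 = 0.2101450
z = d/√Var(d) = -0.935214 / √0.2101450 = -0.935214 / 0.458416 = -2.040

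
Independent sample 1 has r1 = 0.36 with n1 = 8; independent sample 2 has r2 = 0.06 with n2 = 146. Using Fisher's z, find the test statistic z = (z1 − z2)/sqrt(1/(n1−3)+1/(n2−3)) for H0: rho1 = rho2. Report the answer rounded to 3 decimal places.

0.696

Fisher z-transforms: z1 = atanh(0.36) = 0.376886, z2 = atanh(0.06) = 0.060072; difference d = 0.316814
Var(d) = 1/5 + 1/143 = 0.2000000 + 0.0069930 = 0.2069930
z = d/√Var(d) = 0.316814 / √0.2069930 = 0.316814 / 0.454965 = 0.696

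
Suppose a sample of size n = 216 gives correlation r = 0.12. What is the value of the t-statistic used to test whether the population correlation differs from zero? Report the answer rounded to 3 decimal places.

1.768

1 − r² = 1 − 0.0144 = 0.9856;  √(1−r²) = 0.992774
√(n−2) = √214 = 14.628739
t = r·√(n−2)/√(1−r²) = 0.12 · 14.628739 / 0.992774 = 1.768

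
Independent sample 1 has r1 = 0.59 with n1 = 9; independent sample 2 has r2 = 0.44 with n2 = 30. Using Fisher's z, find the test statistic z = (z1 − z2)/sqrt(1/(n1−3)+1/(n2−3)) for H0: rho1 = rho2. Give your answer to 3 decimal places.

0.455

Fisher z-transforms: z1 = atanh(0.59) = 0.677666, z2 = atanh(0.44) = 0.472231; difference d = 0.205435
Var(d) = 1/6 + 1/27 = 0.1666667 + 0.0370370 = 0.2037037
z = d/√Var(d) = 0.205435 / √0.2037037 = 0.205435 / 0.451335 = 0.455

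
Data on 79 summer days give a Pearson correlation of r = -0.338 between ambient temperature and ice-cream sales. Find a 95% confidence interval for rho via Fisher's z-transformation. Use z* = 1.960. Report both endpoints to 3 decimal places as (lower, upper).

Fisher z: z_r = atanh(r) = ½·ln((1+(-0.338))/(1−(-0.338))) = -0.351833
SE(z) = 1/√(n−3) = 1/√76 = 0.114708
95% ⇒ z* = 1.960; margin = 1.960·0.114708 = 0.224828
CI on z-scale: (-0.576661, -0.127005)
Back-transform: tanh(-0.576661) = -0.520234, tanh(-0.127005) = -0.126327

(-0.520, -0.126)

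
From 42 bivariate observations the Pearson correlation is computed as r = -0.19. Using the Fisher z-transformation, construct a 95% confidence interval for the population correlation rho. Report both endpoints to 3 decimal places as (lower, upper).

z_r = atanh(-0.19) = -0.192337;  SE = 1/√(n−3) = 1/√39 = 0.160128
z-limits: -0.192337 ± 1.960·0.160128 = -0.192337 ± 0.313851 = [-0.506188, 0.121514]
ρ-limits: (tanh -0.506188, tanh 0.121514) = (-0.467, 0.121)

(-0.467, 0.121)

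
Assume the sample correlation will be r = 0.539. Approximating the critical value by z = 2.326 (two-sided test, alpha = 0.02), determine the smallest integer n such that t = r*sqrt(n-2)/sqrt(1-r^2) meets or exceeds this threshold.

Need r·√(n−2)/√(1−r²) ≥ 2.326
√(n−2) ≥ 2.326·√(1−0.290521) / 0.539 = 2.326·0.842306 / 0.539 = 3.6349
n−2 ≥ 13.2125  ⇒  n ≥ 15.2125
Smallest integer n = 16

16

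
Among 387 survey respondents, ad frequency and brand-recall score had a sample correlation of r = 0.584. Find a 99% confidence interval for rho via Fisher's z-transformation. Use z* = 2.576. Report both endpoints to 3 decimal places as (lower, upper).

(0.491, 0.664)

Fisher z: z_r = atanh(r) = ½·ln((1+0.584)/(1−0.584)) = 0.668512
SE(z) = 1/√(n−3) = 1/√384 = 0.051031
99% ⇒ z* = 2.576; margin = 2.576·0.051031 = 0.131456
CI on z-scale: (0.537056, 0.799968)
Back-transform: tanh(0.537056) = 0.490756, tanh(0.799968) = 0.664019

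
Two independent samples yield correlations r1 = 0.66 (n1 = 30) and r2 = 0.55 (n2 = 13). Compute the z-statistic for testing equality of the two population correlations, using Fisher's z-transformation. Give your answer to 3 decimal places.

z1 = atanh(0.66) = 0.792814,  z2 = atanh(0.55) = 0.618381
SE = √(1/(n1−3) + 1/(n2−3)) = √(1/27 + 1/10) = √(0.0370370 + 0.1000000) = √0.1370370 = 0.370185
z = (z1 − z2)/SE = (0.792814 − 0.618381) / 0.370185 = 0.174433 / 0.370185 = 0.471

0.471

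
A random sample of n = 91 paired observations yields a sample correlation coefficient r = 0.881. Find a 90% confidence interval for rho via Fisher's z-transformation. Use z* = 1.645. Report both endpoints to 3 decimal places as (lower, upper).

Fisher z: z_r = atanh(r) = ½·ln((1+0.881)/(1−0.881)) = 1.380218
SE(z) = 1/√(n−3) = 1/√88 = 0.106600
90% ⇒ z* = 1.645; margin = 1.645·0.106600 = 0.175357
CI on z-scale: (1.204861, 1.555575)
Back-transform: tanh(1.204861) = 0.835131, tanh(1.555575) = 0.914701

(0.835, 0.915)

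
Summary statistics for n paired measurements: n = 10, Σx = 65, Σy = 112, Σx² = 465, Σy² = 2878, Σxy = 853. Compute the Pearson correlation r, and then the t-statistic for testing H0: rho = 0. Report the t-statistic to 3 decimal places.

S_xy = nΣxy − ΣxΣy = 10·853 − 65·112 = 8530 − 7280 = 1250
S_xx = nΣx² − (Σx)² = 10·465 − 65² = 4650 − 4225 = 425
S_yy = nΣy² − (Σy)² = 10·2878 − 112² = 28780 − 12544 = 16236
r = S_xy / √(S_xx·S_yy) = 1250 / √(425·16236) = 1250 / √6900300 = 1250 / 2626.8422 = 0.4759
t = r·√(n−2)/√(1−r²) = 0.4759·√8 / √(1−0.226481) = 1.346048 / 0.879499 = 1.530

1.530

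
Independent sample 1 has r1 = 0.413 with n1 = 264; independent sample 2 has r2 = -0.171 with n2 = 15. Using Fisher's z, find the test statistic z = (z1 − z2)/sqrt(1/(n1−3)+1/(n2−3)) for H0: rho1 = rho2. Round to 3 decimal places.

Fisher z-transforms: z1 = atanh(0.413) = 0.439223, z2 = atanh(-0.171) = -0.172697; difference d = 0.611920
Var(d) = 1/261 + 1/12 = 0.0038314 + 0.0833333 = 0.0871647
z = d/√Var(d) = 0.611920 / √0.0871647 = 0.611920 / 0.295237 = 2.073

2.073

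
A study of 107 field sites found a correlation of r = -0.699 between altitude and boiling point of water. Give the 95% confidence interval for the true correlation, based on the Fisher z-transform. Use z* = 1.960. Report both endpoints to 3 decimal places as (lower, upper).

(-0.785, -0.587)

z_r = atanh(-0.699) = -0.865342;  SE = 1/√(n−3) = 1/√104 = 0.098058
z-limits: -0.865342 ± 1.960·0.098058 = -0.865342 ± 0.192194 = [-1.057536, -0.673148]
ρ-limits: (tanh -1.057536, tanh -0.673148) = (-0.785, -0.587)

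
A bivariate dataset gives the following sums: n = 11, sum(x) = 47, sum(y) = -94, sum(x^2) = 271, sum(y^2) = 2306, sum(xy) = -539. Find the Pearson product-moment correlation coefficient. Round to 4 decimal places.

-0.4230

Numerator: nΣxy − (Σx)(Σy) = 11·(-539) − (47)(-94) = -1511
Denominator: √[(nΣx²−(Σx)²)(nΣy²−(Σy)²)]
  nΣx²−(Σx)² = 11·271 − 2209 = 772;  nΣy²−(Σy)² = 11·2306 − 8836 = 16530
  √(772·16530) = √12761160 = 3572.2766
r = -1511 / 3572.2766 = -0.4230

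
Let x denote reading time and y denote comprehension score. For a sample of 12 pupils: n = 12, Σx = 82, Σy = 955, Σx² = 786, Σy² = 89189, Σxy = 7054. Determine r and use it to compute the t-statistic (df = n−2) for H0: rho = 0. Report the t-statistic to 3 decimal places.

1.017

S_xy = nΣxy − ΣxΣy = 12·7054 − 82·955 = 84648 − 78310 = 6338
S_xx = nΣx² − (Σx)² = 12·786 − 82² = 9432 − 6724 = 2708
S_yy = nΣy² − (Σy)² = 12·89189 − 955² = 1070268 − 912025 = 158243
r = S_xy / √(S_xx·S_yy) = 6338 / √(2708·158243) = 6338 / √428522044 = 6338 / 20700.7740 = 0.3062
t = r·√(n−2)/√(1−r²) = 0.3062·√10 / √(1−0.093758) = 0.968289 / 0.951967 = 1.017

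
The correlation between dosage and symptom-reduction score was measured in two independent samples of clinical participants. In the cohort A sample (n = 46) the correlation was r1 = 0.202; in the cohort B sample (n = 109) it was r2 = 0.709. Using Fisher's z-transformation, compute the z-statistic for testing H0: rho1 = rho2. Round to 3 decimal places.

z1 = atanh(0.202) = 0.204817,  z2 = atanh(0.709) = 0.885170
SE = √(1/(n1−3) + 1/(n2−3)) = √(1/43 + 1/106) = √(0.0232558 + 0.0094340) = √0.0326898 = 0.180803
z = (z1 − z2)/SE = (0.204817 − 0.885170) / 0.180803 = -0.680353 / 0.180803 = -3.763

-3.763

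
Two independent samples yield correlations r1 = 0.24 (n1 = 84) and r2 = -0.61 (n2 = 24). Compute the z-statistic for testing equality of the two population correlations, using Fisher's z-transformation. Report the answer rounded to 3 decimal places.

z1 = atanh(0.24) = 0.244774,  z2 = atanh(-0.61) = -0.708921
SE = √(1/(n1−3) + 1/(n2−3)) = √(1/81 + 1/21) = √(0.0123457 + 0.0476190) = √0.0599647 = 0.244877
z = (z1 − z2)/SE = (0.244774 − (-0.708921)) / 0.244877 = 0.953695 / 0.244877 = 3.895

3.895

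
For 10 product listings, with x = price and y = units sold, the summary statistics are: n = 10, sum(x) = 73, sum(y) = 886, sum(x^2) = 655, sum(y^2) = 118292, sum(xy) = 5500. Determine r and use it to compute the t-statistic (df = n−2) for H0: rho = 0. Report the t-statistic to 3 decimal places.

-1.382

Numerator: nΣxy − (Σx)(Σy) = 10·5500 − (73)(886) = -9678
Denominator: √[(nΣx²−(Σx)²)(nΣy²−(Σy)²)]
  nΣx²−(Σx)² = 10·655 − 5329 = 1221;  nΣy²−(Σy)² = 10·118292 − 784996 = 397924
  √(1221·397924) = √485865204 = 22042.3502
r = -9678 / 22042.3502 = -0.4391
t = r·√(n−2)/√(1−r²) = -0.4391·√8 / √(1−0.192809) = -1.241962 / 0.898438 = -1.382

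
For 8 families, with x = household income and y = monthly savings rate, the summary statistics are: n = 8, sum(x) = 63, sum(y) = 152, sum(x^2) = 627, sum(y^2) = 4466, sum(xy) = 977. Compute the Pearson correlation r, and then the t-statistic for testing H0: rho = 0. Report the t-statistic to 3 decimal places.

Numerator: nΣxy − (Σx)(Σy) = 8·977 − (63)(152) = -1760
Denominator: √[(nΣx²−(Σx)²)(nΣy²−(Σy)²)]
  nΣx²−(Σx)² = 8·627 − 3969 = 1047;  nΣy²−(Σy)² = 8·4466 − 23104 = 12624
  √(1047·12624) = √13217328 = 3635.5643
r = -1760 / 3635.5643 = -0.4841
t = r·√(n−2)/√(1−r²) = -0.4841·√6 / √(1−0.234353) = -1.185798 / 0.875013 = -1.355

-1.355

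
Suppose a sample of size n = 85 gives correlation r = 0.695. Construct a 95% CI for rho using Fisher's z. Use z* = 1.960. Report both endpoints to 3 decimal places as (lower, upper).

z_r = atanh(0.695) = 0.857563;  SE = 1/√(n−3) = 1/√82 = 0.110432
z-limits: 0.857563 ± 1.960·0.110432 = 0.857563 ± 0.216447 = [0.641116, 1.074010]
ρ-limits: (tanh 0.641116, tanh 1.074010) = (0.566, 0.791)

(0.566, 0.791)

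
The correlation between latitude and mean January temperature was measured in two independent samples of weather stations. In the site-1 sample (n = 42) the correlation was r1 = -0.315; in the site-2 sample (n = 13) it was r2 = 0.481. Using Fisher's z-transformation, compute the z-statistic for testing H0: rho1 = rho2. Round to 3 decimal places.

-2.399

Fisher z-transforms: z1 = atanh(-0.315) = -0.326087, z2 = atanh(0.481) = 0.524284; difference d = -0.850371
Var(d) = 1/39 + 1/10 = 0.0256410 + 0.1000000 = 0.1256410
z = d/√Var(d) = -0.850371 / √0.1256410 = -0.850371 / 0.354459 = -2.399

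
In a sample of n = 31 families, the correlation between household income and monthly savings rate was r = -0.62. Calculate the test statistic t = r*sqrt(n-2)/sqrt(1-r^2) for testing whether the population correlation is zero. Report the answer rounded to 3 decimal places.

-4.255

1 − r² = 1 − 0.3844 = 0.6156;  √(1−r²) = 0.784602
√(n−2) = √29 = 5.385165
t = r·√(n−2)/√(1−r²) = -0.62 · 5.385165 / 0.784602 = -4.255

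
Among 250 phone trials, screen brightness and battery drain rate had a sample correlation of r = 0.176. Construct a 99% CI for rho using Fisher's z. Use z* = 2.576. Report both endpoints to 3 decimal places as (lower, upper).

z_r = atanh(0.176) = 0.177852;  SE = 1/√(n−3) = 1/√247 = 0.063628
z-limits: 0.177852 ± 2.576·0.063628 = 0.177852 ± 0.163906 = [0.013946, 0.341758]
ρ-limits: (tanh 0.013946, tanh 0.341758) = (0.014, 0.329)

(0.014, 0.329)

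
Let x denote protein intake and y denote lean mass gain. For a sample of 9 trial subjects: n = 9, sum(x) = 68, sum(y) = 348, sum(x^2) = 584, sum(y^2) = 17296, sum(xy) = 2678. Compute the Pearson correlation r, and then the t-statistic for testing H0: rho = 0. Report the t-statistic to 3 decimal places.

Numerator: nΣxy − (Σx)(Σy) = 9·2678 − (68)(348) = 438
Denominator: √[(nΣx²−(Σx)²)(nΣy²−(Σy)²)]
  nΣx²−(Σx)² = 9·584 − 4624 = 632;  nΣy²−(Σy)² = 9·17296 − 121104 = 34560
  √(632·34560) = √21841920 = 4673.5340
r = 438 / 4673.5340 = 0.0937
t = r·√(n−2)/√(1−r²) = 0.0937·√7 / √(1−0.008780) = 0.247907 / 0.995600 = 0.249

0.249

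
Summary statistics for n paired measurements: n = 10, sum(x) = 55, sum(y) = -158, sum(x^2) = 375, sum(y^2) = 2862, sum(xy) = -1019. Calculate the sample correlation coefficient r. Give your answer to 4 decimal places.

Numerator: nΣxy − (Σx)(Σy) = 10·(-1019) − (55)(-158) = -1500
Denominator: √[(nΣx²−(Σx)²)(nΣy²−(Σy)²)]
  nΣx²−(Σx)² = 10·375 − 3025 = 725;  nΣy²−(Σy)² = 10·2862 − 24964 = 3656
  √(725·3656) = √2650600 = 1628.0663
r = -1500 / 1628.0663 = -0.9213

-0.9213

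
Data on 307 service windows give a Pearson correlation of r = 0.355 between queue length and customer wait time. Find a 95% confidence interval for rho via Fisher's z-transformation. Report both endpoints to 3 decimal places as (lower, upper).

(0.253, 0.449)

z_r = atanh(0.355) = 0.371153;  SE = 1/√(n−3) = 1/√304 = 0.057354
z-limits: 0.371153 ± 1.960·0.057354 = 0.371153 ± 0.112414 = [0.258739, 0.483567]
ρ-limits: (tanh 0.258739, tanh 0.483567) = (0.253, 0.449)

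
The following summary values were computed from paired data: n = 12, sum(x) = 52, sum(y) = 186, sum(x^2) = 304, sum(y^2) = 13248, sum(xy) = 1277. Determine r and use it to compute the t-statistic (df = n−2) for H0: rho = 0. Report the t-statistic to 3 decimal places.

Numerator: nΣxy − (Σx)(Σy) = 12·1277 − (52)(186) = 5652
Denominator: √[(nΣx²−(Σx)²)(nΣy²−(Σy)²)]
  nΣx²−(Σx)² = 12·304 − 2704 = 944;  nΣy²−(Σy)² = 12·13248 − 34596 = 124380
  √(944·124380) = √117414720 = 10835.8073
r = 5652 / 10835.8073 = 0.5216
t = r·√(n−2)/√(1−r²) = 0.5216·√10 / √(1−0.272067) = 1.649444 / 0.853190 = 1.933

1.933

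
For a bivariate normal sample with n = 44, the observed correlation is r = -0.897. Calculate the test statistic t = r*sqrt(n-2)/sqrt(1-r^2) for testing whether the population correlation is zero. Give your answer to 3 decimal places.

1 − r² = 1 − 0.804609 = 0.195391;  √(1−r²) = 0.442031
√(n−2) = √42 = 6.480741
t = r·√(n−2)/√(1−r²) = -0.897 · 6.480741 / 0.442031 = -13.151

-13.151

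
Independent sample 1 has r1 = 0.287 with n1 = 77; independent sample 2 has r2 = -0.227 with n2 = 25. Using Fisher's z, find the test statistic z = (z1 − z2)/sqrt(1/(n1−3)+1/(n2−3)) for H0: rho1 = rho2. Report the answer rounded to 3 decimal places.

Fisher z-transforms: z1 = atanh(0.287) = 0.295294, z2 = atanh(-0.227) = -0.231024; difference d = 0.526318
Var(d) = 1/74 + 1/22 = 0.0135135 + 0.0454545 = 0.0589680
z = d/√Var(d) = 0.526318 / √0.0589680 = 0.526318 / 0.242833 = 2.167

2.167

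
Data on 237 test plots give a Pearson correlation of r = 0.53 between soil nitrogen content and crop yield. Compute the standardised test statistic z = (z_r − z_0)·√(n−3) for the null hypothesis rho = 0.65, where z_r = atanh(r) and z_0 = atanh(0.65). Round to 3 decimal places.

-2.832

z_r = atanh(0.53) = 0.590145,  z_0 = atanh(0.65) = 0.775299
SE = 1/√(n−3) = 1/√234 = 0.065372
z = (z_r − z_0)/SE = (0.590145 − 0.775299) / 0.065372 = -0.185154 / 0.065372 = -2.832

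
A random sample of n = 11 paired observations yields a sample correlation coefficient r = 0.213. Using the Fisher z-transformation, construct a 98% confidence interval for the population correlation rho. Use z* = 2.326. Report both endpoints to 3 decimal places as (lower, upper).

z_r = atanh(0.213) = 0.216312;  SE = 1/√(n−3) = 1/√8 = 0.353553
z-limits: 0.216312 ± 2.326·0.353553 = 0.216312 ± 0.822364 = [-0.606052, 1.038676]
ρ-limits: (tanh -0.606052, tanh 1.038676) = (-0.541, 0.777)

(-0.541, 0.777)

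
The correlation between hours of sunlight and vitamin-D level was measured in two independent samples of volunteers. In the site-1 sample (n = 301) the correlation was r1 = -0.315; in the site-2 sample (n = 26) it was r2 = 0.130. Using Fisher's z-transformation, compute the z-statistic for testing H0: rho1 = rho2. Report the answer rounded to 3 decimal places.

z1 = atanh(-0.315) = -0.326087,  z2 = atanh(0.130) = 0.130740
SE = √(1/(n1−3) + 1/(n2−3)) = √(1/298 + 1/23) = √(0.0033557 + 0.0434783) = √0.0468340 = 0.216412
z = (z1 − z2)/SE = (-0.326087 − 0.130740) / 0.216412 = -0.456827 / 0.216412 = -2.111

-2.111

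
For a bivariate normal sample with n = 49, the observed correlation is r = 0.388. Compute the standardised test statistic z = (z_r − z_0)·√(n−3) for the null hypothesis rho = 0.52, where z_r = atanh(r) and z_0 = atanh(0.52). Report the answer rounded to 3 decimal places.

Fisher z: atanh(0.388) = 0.409443, atanh(0.52) = 0.576340
z = (z_r − z_0)·√(n−3) = (0.409443 − 0.576340)·√46 = -0.166897 · 6.782330 = -1.132

-1.132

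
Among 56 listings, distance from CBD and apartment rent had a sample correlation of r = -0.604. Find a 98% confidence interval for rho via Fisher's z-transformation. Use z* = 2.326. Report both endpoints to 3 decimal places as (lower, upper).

(-0.769, -0.363)

z_r = atanh(-0.604) = -0.699421;  SE = 1/√(n−3) = 1/√53 = 0.137361
z-limits: -0.699421 ± 2.326·0.137361 = -0.699421 ± 0.319502 = [-1.018923, -0.379919]
ρ-limits: (tanh -1.018923, tanh -0.379919) = (-0.769, -0.363)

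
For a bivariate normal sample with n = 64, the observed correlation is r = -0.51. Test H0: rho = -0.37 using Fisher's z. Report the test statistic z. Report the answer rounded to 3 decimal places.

-1.361

z_r = atanh(-0.51) = -0.562730,  z_0 = atanh(-0.37) = -0.388423
SE = 1/√(n−3) = 1/√61 = 0.128037
z = (z_r − z_0)/SE = (-0.562730 − (-0.388423)) / 0.128037 = -0.174307 / 0.128037 = -1.361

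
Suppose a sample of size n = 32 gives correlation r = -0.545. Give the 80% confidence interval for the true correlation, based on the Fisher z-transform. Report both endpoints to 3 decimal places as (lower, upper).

Fisher z: z_r = atanh(r) = ½·ln((1+(-0.545))/(1−(-0.545))) = -0.611241
SE(z) = 1/√(n−3) = 1/√29 = 0.185695
80% ⇒ z* = 1.282; margin = 1.282·0.185695 = 0.238061
CI on z-scale: (-0.849302, -0.373180)
Back-transform: tanh(-0.849302) = -0.690705, tanh(-0.373180) = -0.356770

(-0.691, -0.357)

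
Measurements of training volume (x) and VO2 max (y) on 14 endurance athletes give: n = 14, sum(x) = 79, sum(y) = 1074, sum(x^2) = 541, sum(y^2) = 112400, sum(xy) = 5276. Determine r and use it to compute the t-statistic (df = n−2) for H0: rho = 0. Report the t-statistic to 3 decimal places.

-1.815

Numerator: nΣxy − (Σx)(Σy) = 14·5276 − (79)(1074) = -10982
Denominator: √[(nΣx²−(Σx)²)(nΣy²−(Σy)²)]
  nΣx²−(Σx)² = 14·541 − 6241 = 1333;  nΣy²−(Σy)² = 14·112400 − 1153476 = 420124
  √(1333·420124) = √560025292 = 23664.8535
r = -10982 / 23664.8535 = -0.4641
t = r·√(n−2)/√(1−r²) = -0.4641·√12 / √(1−0.215389) = -1.607690 / 0.885783 = -1.815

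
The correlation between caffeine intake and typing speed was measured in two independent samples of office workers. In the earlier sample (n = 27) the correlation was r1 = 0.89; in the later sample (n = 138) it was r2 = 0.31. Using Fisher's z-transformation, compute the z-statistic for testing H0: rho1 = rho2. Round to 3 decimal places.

z1 = atanh(0.89) = 1.421926,  z2 = atanh(0.31) = 0.320545
SE = √(1/(n1−3) + 1/(n2−3)) = √(1/24 + 1/135) = √(0.0416667 + 0.0074074) = √0.0490741 = 0.221527
z = (z1 − z2)/SE = (1.421926 − 0.320545) / 0.221527 = 1.101381 / 0.221527 = 4.972

4.972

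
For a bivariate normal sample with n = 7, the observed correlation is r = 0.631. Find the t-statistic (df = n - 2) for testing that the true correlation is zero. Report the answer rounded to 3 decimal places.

1.819

t = r·√(n−2) / √(1−r²) with r = 0.631, n = 7
  = 0.631·√5 / √(1 − 0.398161)
  = 0.631·2.236068 / 0.775783
  = 1.410959 / 0.775783 = 1.819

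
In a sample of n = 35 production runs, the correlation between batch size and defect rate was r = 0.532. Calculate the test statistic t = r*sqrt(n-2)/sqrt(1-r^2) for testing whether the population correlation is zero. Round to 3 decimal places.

3.609

1 − r² = 1 − 0.283024 = 0.716976;  √(1−r²) = 0.846744
√(n−2) = √33 = 5.744563
t = r·√(n−2)/√(1−r²) = 0.532 · 5.744563 / 0.846744 = 3.609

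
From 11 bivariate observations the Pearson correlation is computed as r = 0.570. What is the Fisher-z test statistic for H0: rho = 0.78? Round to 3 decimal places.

Fisher z: atanh(0.570) = 0.647523, atanh(0.78) = 1.045371
z = (z_r − z_0)·√(n−3) = (0.647523 − 1.045371)·√8 = -0.397848 · 2.828427 = -1.125

-1.125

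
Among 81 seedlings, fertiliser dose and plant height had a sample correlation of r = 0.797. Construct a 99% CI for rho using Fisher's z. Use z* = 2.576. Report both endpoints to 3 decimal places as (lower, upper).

z_r = atanh(0.797) = 1.090334;  SE = 1/√(n−3) = 1/√78 = 0.113228
z-limits: 1.090334 ± 2.576·0.113228 = 1.090334 ± 0.291675 = [0.798659, 1.382009]
ρ-limits: (tanh 0.798659, tanh 1.382009) = (0.663, 0.881)

(0.663, 0.881)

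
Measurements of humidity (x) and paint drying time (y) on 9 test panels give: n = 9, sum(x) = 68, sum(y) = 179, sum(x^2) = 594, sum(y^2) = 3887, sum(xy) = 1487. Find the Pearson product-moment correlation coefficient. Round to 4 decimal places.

0.8309

Numerator: nΣxy − (Σx)(Σy) = 9·1487 − (68)(179) = 1211
Denominator: √[(nΣx²−(Σx)²)(nΣy²−(Σy)²)]
  nΣx²−(Σx)² = 9·594 − 4624 = 722;  nΣy²−(Σy)² = 9·3887 − 32041 = 2942
  √(722·2942) = √2124124 = 1457.4375
r = 1211 / 1457.4375 = 0.8309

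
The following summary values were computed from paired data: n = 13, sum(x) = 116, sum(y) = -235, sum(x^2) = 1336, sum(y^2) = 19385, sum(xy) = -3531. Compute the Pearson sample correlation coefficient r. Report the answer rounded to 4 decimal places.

S_xy = nΣxy − ΣxΣy = 13·(-3531) − 116·(-235) = -45903 − (-27260) = -18643
S_xx = nΣx² − (Σx)² = 13·1336 − 116² = 17368 − 13456 = 3912
S_yy = nΣy² − (Σy)² = 13·19385 − (-235)² = 252005 − 55225 = 196780
r = S_xy / √(S_xx·S_yy) = -18643 / √(3912·196780) = -18643 / √769803360 = -18643 / 27745.3304 = -0.6719

-0.6719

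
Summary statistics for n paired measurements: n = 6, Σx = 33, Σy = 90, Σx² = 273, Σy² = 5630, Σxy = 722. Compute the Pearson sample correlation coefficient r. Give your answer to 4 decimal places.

0.3627

S_xy = nΣxy − ΣxΣy = 6·722 − 33·90 = 4332 − 2970 = 1362
S_xx = nΣx² − (Σx)² = 6·273 − 33² = 1638 − 1089 = 549
S_yy = nΣy² − (Σy)² = 6·5630 − 90² = 33780 − 8100 = 25680
r = S_xy / √(S_xx·S_yy) = 1362 / √(549·25680) = 1362 / √14098320 = 1362 / 3754.7730 = 0.3627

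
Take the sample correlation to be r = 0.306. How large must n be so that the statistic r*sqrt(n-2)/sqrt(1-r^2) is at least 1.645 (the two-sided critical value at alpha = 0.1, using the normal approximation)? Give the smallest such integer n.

29

r√(n−2)/√(1−r²) ≥ 1.645  ⇔  n−2 ≥ (1.645)²·(1−r²)/r²
(1−r²)/r² = (1−0.093636)/0.093636 = 9.6797
n ≥ 2 + 2.706025·9.6797 = 2 + 26.1935 = 28.1935
⌈28.1935⌉ = 29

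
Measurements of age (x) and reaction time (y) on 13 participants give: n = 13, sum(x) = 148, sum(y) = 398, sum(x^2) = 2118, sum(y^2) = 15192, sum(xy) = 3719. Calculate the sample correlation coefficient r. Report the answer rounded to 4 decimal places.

Numerator: nΣxy − (Σx)(Σy) = 13·3719 − (148)(398) = -10557
Denominator: √[(nΣx²−(Σx)²)(nΣy²−(Σy)²)]
  nΣx²−(Σx)² = 13·2118 − 21904 = 5630;  nΣy²−(Σy)² = 13·15192 − 158404 = 39092
  √(5630·39092) = √220087960 = 14835.3618
r = -10557 / 14835.3618 = -0.7116

-0.7116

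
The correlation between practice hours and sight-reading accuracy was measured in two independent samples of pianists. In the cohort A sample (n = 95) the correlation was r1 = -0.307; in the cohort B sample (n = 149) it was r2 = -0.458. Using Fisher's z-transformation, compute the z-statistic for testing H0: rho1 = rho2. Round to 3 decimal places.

Fisher z-transforms: z1 = atanh(-0.307) = -0.317230, z2 = atanh(-0.458) = -0.494777; difference d = 0.177547
Var(d) = 1/92 + 1/146 = 0.0108696 + 0.0068493 = 0.0177189
z = d/√Var(d) = 0.177547 / √0.0177189 = 0.177547 / 0.133112 = 1.334

1.334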